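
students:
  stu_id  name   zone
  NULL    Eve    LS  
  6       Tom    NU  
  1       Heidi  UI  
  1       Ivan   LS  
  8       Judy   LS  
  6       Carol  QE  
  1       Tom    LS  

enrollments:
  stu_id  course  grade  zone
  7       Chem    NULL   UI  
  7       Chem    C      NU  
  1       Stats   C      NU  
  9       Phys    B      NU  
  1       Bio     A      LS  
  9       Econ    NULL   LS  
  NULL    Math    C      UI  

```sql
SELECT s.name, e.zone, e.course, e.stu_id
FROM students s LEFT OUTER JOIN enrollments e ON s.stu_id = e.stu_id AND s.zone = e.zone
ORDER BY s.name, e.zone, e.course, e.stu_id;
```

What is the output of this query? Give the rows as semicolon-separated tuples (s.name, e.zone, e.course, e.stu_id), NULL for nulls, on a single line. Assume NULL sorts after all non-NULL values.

LEFT JOIN keeps every row from `students`; unmatched rows get NULL for `enrollments`'s columns.
Matching on s.stu_id = e.stu_id AND s.zone = e.zone. A NULL in a compared column never satisfies the condition.
- s (stu_id=NULL, zone=LS) has no partner → padded with NULL.
- s (stu_id=6, zone=NU) has no partner → padded with NULL.
- s (stu_id=1, zone=UI) has no partner → padded with NULL.
- s (stu_id=1, zone=LS) pairs with 1 row(s) of e.
- s (stu_id=8, zone=LS) has no partner → padded with NULL.
- s (stu_id=6, zone=QE) has no partner → padded with NULL.
- s (stu_id=1, zone=LS) pairs with 1 row(s) of e.
After projecting and ordering:
s.name | e.zone | e.course | e.stu_id
Carol | NULL | NULL | NULL
Eve | NULL | NULL | NULL
Heidi | NULL | NULL | NULL
Ivan | LS | Bio | 1
Judy | NULL | NULL | NULL
Tom | LS | Bio | 1
Tom | NULL | NULL | NULL

(Carol, NULL, NULL, NULL); (Eve, NULL, NULL, NULL); (Heidi, NULL, NULL, NULL); (Ivan, LS, Bio, 1); (Judy, NULL, NULL, NULL); (Tom, LS, Bio, 1); (Tom, NULL, NULL, NULL)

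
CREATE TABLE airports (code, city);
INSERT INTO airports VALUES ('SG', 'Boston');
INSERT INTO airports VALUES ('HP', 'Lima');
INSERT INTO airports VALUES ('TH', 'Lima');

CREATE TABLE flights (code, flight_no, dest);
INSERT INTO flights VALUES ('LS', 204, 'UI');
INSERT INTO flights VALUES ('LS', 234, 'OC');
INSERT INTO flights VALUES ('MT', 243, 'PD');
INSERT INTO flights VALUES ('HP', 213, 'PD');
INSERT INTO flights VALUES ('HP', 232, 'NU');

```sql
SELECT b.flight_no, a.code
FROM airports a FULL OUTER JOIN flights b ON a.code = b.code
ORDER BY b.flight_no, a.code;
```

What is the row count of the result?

FULL OUTER JOIN keeps every row from both sides; unmatched rows get NULL for the other side's columns.
Matching on a.code = b.code.
- a (code=SG) has no partner → padded with NULL.
- a (code=HP) pairs with 2 row(s) of b.
- a (code=TH) has no partner → padded with NULL.
- plus 3 unmatched b row(s), each kept with NULL a columns.
Total: 2 matched + 5 padded = 7 rows.

7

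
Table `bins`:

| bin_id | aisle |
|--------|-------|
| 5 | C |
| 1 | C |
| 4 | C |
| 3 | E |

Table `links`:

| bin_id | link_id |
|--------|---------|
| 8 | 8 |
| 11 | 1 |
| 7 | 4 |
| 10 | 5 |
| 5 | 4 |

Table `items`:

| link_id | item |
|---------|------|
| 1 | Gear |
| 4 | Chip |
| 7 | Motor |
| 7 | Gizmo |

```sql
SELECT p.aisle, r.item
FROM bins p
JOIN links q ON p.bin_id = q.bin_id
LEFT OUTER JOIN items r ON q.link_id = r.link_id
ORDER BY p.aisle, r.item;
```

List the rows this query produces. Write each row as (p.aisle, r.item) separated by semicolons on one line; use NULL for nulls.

(C, Chip)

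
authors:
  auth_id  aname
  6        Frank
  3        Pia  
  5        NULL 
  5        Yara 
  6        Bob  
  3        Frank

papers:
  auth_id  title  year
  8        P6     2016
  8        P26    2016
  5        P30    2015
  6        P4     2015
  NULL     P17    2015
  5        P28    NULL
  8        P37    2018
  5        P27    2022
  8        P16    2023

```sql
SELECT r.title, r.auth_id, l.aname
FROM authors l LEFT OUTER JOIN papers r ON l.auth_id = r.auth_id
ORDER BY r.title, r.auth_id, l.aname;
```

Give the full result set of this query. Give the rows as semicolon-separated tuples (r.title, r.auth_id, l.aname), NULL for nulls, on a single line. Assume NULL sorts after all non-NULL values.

(P27, 5, Yara); (P27, 5, NULL); (P28, 5, Yara); (P28, 5, NULL); (P30, 5, Yara); (P30, 5, NULL); (P4, 6, Bob); (P4, 6, Frank); (NULL, NULL, Frank); (NULL, NULL, Pia)

LEFT JOIN keeps every row from `authors`; unmatched rows get NULL for `papers`'s columns.
Matching on l.auth_id = r.auth_id. A NULL in a compared column never satisfies the condition.
- l (auth_id=6) pairs with 1 row(s) of r.
- l (auth_id=3) has no partner → padded with NULL.
- l (auth_id=5) pairs with 3 row(s) of r.
- l (auth_id=5) pairs with 3 row(s) of r.
- l (auth_id=6) pairs with 1 row(s) of r.
- l (auth_id=3) has no partner → padded with NULL.
After projecting and ordering:
r.title | r.auth_id | l.aname
P27 | 5 | Yara
P27 | 5 | NULL
P28 | 5 | Yara
P28 | 5 | NULL
P30 | 5 | Yara
P30 | 5 | NULL
P4 | 6 | Bob
P4 | 6 | Frank
NULL | NULL | Frank
NULL | NULL | Pia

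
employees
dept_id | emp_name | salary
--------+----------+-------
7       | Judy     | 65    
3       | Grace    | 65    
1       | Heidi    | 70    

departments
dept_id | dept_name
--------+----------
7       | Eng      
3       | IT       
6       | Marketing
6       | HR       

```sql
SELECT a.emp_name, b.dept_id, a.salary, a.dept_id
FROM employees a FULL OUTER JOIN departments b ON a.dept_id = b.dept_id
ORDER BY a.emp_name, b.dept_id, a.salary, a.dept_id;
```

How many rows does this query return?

5

FULL OUTER JOIN keeps every row from both sides; unmatched rows get NULL for the other side's columns.
Matching on a.dept_id = b.dept_id.
- a[0] dept_id=7 → 1 match(es) in b → 1 row(s).
- a[1] dept_id=3 → 1 match(es) in b → 1 row(s).
- a[2] dept_id=1 → no match; kept with NULLs on the b side.
- 2 row(s) from b found no a partner → padded with NULL.
Total: 2 matched + 3 padded = 5 rows.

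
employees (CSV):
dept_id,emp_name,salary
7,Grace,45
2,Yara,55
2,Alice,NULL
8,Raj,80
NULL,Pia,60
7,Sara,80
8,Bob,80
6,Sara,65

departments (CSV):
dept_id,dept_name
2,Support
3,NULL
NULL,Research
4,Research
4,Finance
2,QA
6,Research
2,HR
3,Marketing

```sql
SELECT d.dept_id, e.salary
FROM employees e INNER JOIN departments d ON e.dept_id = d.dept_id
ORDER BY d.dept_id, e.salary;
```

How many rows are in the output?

7

INNER JOIN keeps only pairs where the ON condition holds.
Matching on e.dept_id = d.dept_id. A NULL in a compared column never satisfies the condition.
- e[0] dept_id=7 → no match; dropped.
- e[1] dept_id=2 → 3 match(es) in d → 3 row(s).
- e[2] dept_id=2 → 3 match(es) in d → 3 row(s).
- e[3] dept_id=8 → no match; dropped.
- e[4] dept_id=NULL → no match; dropped.
- e[5] dept_id=7 → no match; dropped.
- e[6] dept_id=8 → no match; dropped.
- e[7] dept_id=6 → 1 match(es) in d → 1 row(s).
Total: 7 rows.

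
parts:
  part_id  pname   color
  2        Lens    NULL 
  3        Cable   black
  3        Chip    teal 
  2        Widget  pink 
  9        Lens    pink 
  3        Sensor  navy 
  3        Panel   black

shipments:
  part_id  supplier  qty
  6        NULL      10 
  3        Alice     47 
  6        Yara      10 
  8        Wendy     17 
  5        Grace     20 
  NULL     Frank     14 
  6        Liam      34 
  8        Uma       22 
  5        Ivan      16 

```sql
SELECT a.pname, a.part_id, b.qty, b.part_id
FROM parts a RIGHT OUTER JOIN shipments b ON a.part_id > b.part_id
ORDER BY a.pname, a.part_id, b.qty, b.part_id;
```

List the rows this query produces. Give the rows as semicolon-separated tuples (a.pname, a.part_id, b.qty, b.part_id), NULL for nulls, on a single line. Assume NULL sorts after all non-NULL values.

(Lens, 9, 10, 6); (Lens, 9, 10, 6); (Lens, 9, 16, 5); (Lens, 9, 17, 8); (Lens, 9, 20, 5); (Lens, 9, 22, 8); (Lens, 9, 34, 6); (Lens, 9, 47, 3); (NULL, NULL, 14, NULL)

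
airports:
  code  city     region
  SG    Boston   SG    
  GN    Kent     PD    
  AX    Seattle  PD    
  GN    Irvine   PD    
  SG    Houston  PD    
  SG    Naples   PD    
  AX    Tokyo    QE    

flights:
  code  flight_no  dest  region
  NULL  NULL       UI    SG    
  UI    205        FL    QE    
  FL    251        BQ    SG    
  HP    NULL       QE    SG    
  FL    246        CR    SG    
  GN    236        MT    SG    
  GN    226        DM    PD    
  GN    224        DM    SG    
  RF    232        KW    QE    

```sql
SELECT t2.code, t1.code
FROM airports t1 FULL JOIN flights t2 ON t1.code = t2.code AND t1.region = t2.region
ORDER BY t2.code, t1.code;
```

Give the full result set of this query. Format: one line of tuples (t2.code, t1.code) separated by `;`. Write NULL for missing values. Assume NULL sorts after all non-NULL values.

(FL, NULL); (FL, NULL); (GN, GN); (GN, GN); (GN, NULL); (GN, NULL); (HP, NULL); (RF, NULL); (UI, NULL); (NULL, AX); (NULL, AX); (NULL, SG); (NULL, SG); (NULL, SG); (NULL, NULL)

FULL OUTER JOIN keeps every row from both sides; unmatched rows get NULL for the other side's columns.
Matching on t1.code = t2.code AND t1.region = t2.region. A NULL in a compared column never satisfies the condition.
Matched pairs: 2; unmatched t1 rows kept: 5; unmatched t2 rows kept: 8.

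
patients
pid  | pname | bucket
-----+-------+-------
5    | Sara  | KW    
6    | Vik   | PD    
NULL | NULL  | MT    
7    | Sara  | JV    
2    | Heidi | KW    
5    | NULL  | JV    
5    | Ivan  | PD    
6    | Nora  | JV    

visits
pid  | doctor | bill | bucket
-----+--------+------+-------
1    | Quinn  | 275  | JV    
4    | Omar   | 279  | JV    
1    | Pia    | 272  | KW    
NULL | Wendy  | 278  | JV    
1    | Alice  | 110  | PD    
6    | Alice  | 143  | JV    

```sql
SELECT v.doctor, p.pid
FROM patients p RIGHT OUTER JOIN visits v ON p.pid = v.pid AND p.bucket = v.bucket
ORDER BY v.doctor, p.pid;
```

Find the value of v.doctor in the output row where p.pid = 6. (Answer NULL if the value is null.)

Alice

RIGHT JOIN keeps every row from `visits`; unmatched rows get NULL for `patients`'s columns.
Matching on p.pid = v.pid AND p.bucket = v.bucket. A NULL in a compared column never satisfies the condition.
- p[0] pid=5, bucket=KW → no match.
- p[1] pid=6, bucket=PD → no match.
- p[2] pid=NULL, bucket=MT → no match.
- p[3] pid=7, bucket=JV → no match.
- p[4] pid=2, bucket=KW → no match.
- p[5] pid=5, bucket=JV → no match.
- p[6] pid=5, bucket=PD → no match.
- p[7] pid=6, bucket=JV → 1 match(es) in v → 1 row(s).
- plus 5 unmatched v row(s), each kept with NULL p columns.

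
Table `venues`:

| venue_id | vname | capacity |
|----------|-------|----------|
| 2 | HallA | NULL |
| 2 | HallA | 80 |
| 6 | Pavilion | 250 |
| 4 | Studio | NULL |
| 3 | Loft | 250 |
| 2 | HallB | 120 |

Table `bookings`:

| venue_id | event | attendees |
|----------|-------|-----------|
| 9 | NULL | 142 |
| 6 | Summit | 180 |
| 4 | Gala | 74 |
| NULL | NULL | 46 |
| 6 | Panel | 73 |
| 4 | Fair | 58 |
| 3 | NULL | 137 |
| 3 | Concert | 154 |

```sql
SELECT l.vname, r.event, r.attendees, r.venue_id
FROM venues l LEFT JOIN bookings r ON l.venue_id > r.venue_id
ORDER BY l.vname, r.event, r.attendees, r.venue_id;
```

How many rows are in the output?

LEFT JOIN keeps every row from `venues`; unmatched rows get NULL for `bookings`'s columns.
Matching on l.venue_id > r.venue_id. A NULL in a compared column never satisfies the condition.
Matched pairs: 6; unmatched l rows kept: 4.
Total: 6 matched + 4 padded = 10 rows.

10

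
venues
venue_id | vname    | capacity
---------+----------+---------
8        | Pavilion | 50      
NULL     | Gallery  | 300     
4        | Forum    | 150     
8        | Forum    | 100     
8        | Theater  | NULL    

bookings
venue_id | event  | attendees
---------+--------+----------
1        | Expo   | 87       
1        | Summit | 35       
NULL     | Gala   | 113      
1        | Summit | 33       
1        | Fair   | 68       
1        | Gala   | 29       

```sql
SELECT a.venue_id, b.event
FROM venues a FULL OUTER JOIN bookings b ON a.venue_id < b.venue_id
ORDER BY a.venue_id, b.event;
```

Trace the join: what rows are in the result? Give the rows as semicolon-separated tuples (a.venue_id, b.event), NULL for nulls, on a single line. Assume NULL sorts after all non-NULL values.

(4, NULL); (8, NULL); (8, NULL); (8, NULL); (NULL, Expo); (NULL, Fair); (NULL, Gala); (NULL, Gala); (NULL, Summit); (NULL, Summit); (NULL, NULL)

FULL OUTER JOIN keeps every row from both sides; unmatched rows get NULL for the other side's columns.
Matching on a.venue_id < b.venue_id. A NULL in a compared column never satisfies the condition.
- a[0] venue_id=8 → no match; kept with NULLs on the b side.
- a[1] venue_id=NULL → no match; kept with NULLs on the b side.
- a[2] venue_id=4 → no match; kept with NULLs on the b side.
- a[3] venue_id=8 → no match; kept with NULLs on the b side.
- a[4] venue_id=8 → no match; kept with NULLs on the b side.
- plus 6 unmatched b row(s), each kept with NULL a columns.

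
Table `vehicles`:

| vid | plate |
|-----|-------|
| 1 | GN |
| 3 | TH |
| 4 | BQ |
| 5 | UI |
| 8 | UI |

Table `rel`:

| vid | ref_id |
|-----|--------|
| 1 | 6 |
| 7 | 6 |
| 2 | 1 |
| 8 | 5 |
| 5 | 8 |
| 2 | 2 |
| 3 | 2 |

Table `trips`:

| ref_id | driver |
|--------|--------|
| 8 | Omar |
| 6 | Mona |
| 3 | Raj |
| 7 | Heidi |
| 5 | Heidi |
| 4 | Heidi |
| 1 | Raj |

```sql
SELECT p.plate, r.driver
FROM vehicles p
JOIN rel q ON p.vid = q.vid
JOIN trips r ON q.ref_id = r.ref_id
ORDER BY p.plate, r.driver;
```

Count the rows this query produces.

3

Step 1 — p INNER JOIN q on vid → 4 row(s).
Then INNER JOIN `trips r` on ref_id: keep only rows whose q.ref_id appears in r.
Result: 3 row(s).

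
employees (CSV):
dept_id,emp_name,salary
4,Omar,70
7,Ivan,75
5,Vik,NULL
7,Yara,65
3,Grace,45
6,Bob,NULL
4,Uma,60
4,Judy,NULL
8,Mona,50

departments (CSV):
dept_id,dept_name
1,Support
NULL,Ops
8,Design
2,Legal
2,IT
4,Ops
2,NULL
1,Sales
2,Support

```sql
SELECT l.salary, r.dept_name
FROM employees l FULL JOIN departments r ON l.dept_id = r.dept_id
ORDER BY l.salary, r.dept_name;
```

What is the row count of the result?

FULL OUTER JOIN keeps every row from both sides; unmatched rows get NULL for the other side's columns.
Matching on l.dept_id = r.dept_id. A NULL in a compared column never satisfies the condition.
- l[0] dept_id=4 → 1 match(es) in r → 1 row(s).
- l[1] dept_id=7 → no match; kept with NULLs on the r side.
- l[2] dept_id=5 → no match; kept with NULLs on the r side.
- l[3] dept_id=7 → no match; kept with NULLs on the r side.
- l[4] dept_id=3 → no match; kept with NULLs on the r side.
- l[5] dept_id=6 → no match; kept with NULLs on the r side.
- l[6] dept_id=4 → 1 match(es) in r → 1 row(s).
- l[7] dept_id=4 → 1 match(es) in r → 1 row(s).
- l[8] dept_id=8 → 1 match(es) in r → 1 row(s).
- 7 r row(s) had no l match → kept, l columns NULL.
Total: 4 matched + 12 padded = 16 rows.

16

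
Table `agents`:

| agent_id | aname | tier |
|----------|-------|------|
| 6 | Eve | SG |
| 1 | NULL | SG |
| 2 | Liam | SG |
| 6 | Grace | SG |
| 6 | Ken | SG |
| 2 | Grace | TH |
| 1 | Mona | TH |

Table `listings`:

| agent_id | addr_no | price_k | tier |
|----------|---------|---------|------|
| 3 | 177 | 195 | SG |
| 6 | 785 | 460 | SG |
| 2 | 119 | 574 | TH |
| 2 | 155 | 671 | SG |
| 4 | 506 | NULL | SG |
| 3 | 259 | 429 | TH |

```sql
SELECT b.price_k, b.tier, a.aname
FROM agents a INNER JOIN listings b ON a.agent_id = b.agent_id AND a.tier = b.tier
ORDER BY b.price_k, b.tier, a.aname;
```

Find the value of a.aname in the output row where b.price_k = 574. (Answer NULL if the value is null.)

Grace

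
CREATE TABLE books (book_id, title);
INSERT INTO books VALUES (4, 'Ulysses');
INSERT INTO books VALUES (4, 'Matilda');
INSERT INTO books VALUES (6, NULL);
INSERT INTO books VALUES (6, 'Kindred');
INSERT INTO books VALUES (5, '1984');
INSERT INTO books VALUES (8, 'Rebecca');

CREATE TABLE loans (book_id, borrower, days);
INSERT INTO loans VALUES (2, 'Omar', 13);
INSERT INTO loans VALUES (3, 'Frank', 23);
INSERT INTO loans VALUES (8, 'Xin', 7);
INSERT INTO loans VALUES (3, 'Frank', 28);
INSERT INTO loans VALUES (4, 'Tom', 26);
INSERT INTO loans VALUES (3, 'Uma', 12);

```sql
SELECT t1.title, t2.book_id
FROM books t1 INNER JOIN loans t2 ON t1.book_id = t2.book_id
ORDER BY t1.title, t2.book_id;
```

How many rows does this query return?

3

INNER JOIN keeps only pairs where the ON condition holds.
Matching on t1.book_id = t2.book_id.
Matched pairs: 3.
Total: 3 rows.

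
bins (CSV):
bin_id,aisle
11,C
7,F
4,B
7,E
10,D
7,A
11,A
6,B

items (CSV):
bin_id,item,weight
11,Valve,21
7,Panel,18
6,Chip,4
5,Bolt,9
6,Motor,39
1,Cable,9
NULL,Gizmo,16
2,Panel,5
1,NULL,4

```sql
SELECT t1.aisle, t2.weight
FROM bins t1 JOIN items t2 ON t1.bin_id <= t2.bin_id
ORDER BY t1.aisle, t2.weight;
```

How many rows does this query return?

INNER JOIN keeps only pairs where the ON condition holds.
Matching on t1.bin_id <= t2.bin_id. A NULL in a compared column never satisfies the condition.
Matched pairs: 18.
Total: 18 rows.

18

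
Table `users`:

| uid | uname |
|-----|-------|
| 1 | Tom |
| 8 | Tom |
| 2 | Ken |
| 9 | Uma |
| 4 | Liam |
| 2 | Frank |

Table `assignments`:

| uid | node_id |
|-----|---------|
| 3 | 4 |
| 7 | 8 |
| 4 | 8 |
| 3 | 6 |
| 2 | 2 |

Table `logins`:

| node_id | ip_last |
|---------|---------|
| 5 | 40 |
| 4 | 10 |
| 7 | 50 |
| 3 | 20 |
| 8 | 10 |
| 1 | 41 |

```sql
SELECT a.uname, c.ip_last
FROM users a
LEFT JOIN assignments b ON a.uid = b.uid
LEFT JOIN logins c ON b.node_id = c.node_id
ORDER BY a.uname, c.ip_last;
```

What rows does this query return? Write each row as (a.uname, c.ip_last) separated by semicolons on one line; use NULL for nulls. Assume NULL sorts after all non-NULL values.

Evaluate left to right. First `users a LEFT JOIN assignments b` on uid: 6 row(s).
Then LEFT JOIN `logins c` on node_id: each of those 6 rows is kept; rows whose b.node_id has no match in c get NULL for c's columns.

(Frank, NULL); (Ken, NULL); (Liam, 10); (Tom, NULL); (Tom, NULL); (Uma, NULL)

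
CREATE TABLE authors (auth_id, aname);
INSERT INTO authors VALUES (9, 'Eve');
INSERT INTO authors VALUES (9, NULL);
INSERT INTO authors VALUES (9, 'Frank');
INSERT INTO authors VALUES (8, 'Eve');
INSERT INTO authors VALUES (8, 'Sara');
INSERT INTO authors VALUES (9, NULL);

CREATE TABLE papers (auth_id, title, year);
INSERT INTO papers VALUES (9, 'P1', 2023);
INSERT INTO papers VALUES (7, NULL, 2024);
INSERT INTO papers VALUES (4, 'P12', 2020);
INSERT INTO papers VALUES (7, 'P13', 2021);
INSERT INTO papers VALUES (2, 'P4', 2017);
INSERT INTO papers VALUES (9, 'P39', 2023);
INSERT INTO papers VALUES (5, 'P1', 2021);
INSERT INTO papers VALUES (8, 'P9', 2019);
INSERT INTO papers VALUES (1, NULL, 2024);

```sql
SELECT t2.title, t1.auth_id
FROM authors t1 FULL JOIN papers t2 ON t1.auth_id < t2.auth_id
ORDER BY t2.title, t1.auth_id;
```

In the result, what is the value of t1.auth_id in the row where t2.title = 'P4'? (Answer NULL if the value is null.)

NULL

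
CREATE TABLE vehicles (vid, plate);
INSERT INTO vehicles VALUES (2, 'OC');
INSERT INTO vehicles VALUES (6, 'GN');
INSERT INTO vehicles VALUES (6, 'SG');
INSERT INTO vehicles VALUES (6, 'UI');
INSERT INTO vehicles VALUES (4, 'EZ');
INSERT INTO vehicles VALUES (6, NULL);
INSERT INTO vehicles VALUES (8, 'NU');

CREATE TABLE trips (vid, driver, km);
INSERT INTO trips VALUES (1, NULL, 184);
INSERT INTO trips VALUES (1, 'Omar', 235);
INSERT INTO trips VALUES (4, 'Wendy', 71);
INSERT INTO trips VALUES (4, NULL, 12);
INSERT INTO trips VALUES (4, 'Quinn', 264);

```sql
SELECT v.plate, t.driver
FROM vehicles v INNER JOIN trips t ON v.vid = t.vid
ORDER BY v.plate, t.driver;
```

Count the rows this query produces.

INNER JOIN keeps only pairs where the ON condition holds.
Matching on v.vid = t.vid.
- v row (vid=2): no match → dropped.
- v row (vid=6): no match → dropped.
- v row (vid=6): no match → dropped.
- v row (vid=6): no match → dropped.
- v row (vid=4): matches 3 t row(s) → 3 output row(s).
- v row (vid=6): no match → dropped.
- v row (vid=8): no match → dropped.
Total: 3 rows.

3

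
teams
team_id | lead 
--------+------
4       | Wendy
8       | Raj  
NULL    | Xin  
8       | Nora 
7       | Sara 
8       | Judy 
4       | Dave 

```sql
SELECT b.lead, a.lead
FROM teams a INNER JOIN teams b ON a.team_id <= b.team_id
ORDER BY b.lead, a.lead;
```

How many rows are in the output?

INNER JOIN keeps only pairs where the ON condition holds.
Matching on a.team_id <= b.team_id. A NULL in a compared column never satisfies the condition.
- a (team_id=4) pairs with 6 row(s) of b.
- a (team_id=8) pairs with 3 row(s) of b.
- a (team_id=NULL) has no partner → excluded.
- a (team_id=8) pairs with 3 row(s) of b.
- a (team_id=7) pairs with 4 row(s) of b.
- a (team_id=8) pairs with 3 row(s) of b.
- a (team_id=4) pairs with 6 row(s) of b.
Total: 25 rows.

25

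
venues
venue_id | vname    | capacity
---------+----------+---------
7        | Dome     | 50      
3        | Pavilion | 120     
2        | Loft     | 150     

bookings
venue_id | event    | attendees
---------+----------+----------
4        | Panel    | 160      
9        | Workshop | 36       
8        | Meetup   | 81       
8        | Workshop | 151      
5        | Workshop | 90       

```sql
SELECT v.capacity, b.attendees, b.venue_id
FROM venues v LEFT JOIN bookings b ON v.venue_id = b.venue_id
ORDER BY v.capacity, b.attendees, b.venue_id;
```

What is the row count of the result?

3

LEFT JOIN keeps every row from `venues`; unmatched rows get NULL for `bookings`'s columns.
Matching on v.venue_id = b.venue_id.
Matched pairs: 0; unmatched v rows kept: 3.
Total: 0 matched + 3 padded = 3 rows.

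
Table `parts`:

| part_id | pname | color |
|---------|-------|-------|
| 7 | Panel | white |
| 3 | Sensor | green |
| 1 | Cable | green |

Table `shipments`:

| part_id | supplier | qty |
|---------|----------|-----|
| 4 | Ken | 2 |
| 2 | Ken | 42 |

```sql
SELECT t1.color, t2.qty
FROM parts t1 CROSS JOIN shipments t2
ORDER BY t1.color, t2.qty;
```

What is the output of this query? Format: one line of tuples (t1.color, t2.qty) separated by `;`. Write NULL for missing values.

(green, 2); (green, 2); (green, 42); (green, 42); (white, 2); (white, 42)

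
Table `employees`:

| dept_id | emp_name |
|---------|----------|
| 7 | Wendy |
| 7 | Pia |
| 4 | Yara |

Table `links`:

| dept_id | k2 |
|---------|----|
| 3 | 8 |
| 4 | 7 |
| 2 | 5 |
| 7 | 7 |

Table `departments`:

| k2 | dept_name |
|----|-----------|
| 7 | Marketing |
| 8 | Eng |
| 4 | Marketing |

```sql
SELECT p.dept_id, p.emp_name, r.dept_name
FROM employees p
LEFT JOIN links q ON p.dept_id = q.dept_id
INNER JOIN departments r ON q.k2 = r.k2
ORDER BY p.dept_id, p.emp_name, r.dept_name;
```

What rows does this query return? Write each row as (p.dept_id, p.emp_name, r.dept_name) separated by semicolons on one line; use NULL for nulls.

(4, Yara, Marketing); (7, Pia, Marketing); (7, Wendy, Marketing)

Joins associate left-to-right: employees LEFT JOIN links on dept_id gives 3 intermediate row(s).
Then INNER JOIN `departments r` on k2: keep only rows whose q.k2 appears in r.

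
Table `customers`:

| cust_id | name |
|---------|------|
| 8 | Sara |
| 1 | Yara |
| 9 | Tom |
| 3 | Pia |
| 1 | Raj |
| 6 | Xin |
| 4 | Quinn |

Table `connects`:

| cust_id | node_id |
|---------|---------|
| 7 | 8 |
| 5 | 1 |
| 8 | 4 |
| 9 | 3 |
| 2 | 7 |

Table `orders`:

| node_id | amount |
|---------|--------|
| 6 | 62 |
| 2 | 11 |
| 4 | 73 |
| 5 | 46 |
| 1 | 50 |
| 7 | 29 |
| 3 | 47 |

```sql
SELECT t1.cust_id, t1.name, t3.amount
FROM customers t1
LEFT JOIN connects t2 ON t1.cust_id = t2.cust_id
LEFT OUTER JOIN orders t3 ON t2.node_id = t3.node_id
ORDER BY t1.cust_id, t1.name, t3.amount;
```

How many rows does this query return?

Evaluate left to right. First `customers t1 LEFT JOIN connects t2` on cust_id: 7 row(s).
Then LEFT JOIN `orders t3` on node_id: each of those 7 rows is kept; rows whose t2.node_id has no match in t3 get NULL for t3's columns.
Result: 7 row(s).

7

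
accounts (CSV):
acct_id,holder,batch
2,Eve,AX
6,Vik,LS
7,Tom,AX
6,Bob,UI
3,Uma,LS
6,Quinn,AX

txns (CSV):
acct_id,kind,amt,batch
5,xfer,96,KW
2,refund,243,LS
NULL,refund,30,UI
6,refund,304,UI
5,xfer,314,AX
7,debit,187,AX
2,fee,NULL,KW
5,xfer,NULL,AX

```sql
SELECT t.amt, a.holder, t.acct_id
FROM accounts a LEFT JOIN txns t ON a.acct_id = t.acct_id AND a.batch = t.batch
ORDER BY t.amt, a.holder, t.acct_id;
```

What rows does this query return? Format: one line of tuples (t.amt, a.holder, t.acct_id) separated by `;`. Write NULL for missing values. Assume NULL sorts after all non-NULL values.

(187, Tom, 7); (304, Bob, 6); (NULL, Eve, NULL); (NULL, Quinn, NULL); (NULL, Uma, NULL); (NULL, Vik, NULL)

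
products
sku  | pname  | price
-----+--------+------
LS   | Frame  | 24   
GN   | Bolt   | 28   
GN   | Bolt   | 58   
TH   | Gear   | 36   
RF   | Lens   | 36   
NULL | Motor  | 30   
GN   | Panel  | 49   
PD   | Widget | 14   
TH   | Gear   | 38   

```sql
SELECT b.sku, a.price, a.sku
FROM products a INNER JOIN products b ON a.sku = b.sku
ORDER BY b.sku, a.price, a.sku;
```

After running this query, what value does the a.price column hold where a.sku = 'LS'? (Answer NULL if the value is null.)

24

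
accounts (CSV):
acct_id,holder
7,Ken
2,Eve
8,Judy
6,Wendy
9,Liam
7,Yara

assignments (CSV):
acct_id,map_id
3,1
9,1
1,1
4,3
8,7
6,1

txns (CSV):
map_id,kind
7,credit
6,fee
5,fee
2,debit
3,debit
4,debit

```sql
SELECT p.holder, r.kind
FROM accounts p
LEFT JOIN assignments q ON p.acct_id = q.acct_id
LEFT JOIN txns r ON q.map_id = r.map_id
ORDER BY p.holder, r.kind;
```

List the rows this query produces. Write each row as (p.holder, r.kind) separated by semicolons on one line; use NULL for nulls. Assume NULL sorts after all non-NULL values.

(Eve, NULL); (Judy, credit); (Ken, NULL); (Liam, NULL); (Wendy, NULL); (Yara, NULL)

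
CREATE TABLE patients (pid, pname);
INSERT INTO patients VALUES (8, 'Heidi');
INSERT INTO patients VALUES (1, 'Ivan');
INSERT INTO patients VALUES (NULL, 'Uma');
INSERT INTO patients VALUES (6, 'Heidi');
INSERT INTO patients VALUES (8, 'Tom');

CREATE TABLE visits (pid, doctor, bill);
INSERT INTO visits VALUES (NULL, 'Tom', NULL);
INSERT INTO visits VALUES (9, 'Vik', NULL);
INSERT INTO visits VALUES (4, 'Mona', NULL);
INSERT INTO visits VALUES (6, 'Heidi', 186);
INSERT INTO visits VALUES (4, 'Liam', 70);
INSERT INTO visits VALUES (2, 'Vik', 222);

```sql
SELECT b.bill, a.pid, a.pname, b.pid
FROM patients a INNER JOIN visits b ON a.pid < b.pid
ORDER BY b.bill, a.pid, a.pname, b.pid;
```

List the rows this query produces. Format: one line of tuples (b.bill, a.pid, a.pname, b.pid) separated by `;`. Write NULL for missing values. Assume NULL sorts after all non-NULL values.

INNER JOIN keeps only pairs where the ON condition holds.
Matching on a.pid < b.pid. A NULL in a compared column never satisfies the condition.
- a row (pid=8): matches 1 b row(s) → 1 output row(s).
- a row (pid=1): matches 5 b row(s) → 5 output row(s).
- a row (pid=NULL): no match → dropped.
- a row (pid=6): matches 1 b row(s) → 1 output row(s).
- a row (pid=8): matches 1 b row(s) → 1 output row(s).
After projecting and ordering:
b.bill | a.pid | a.pname | b.pid
70 | 1 | Ivan | 4
186 | 1 | Ivan | 6
222 | 1 | Ivan | 2
NULL | 1 | Ivan | 4
NULL | 1 | Ivan | 9
NULL | 6 | Heidi | 9
NULL | 8 | Heidi | 9
NULL | 8 | Tom | 9

(70, 1, Ivan, 4); (186, 1, Ivan, 6); (222, 1, Ivan, 2); (NULL, 1, Ivan, 4); (NULL, 1, Ivan, 9); (NULL, 6, Heidi, 9); (NULL, 8, Heidi, 9); (NULL, 8, Tom, 9)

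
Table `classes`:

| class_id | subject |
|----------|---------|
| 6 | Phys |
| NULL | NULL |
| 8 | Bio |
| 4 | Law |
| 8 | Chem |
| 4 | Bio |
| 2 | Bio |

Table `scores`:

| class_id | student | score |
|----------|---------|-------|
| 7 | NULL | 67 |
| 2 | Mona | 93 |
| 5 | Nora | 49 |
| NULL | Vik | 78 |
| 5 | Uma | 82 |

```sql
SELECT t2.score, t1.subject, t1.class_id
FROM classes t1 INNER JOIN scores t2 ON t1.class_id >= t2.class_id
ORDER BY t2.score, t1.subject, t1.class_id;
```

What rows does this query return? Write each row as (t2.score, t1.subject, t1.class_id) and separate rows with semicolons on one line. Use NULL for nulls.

(49, Bio, 8); (49, Chem, 8); (49, Phys, 6); (67, Bio, 8); (67, Chem, 8); (82, Bio, 8); (82, Chem, 8); (82, Phys, 6); (93, Bio, 2); (93, Bio, 4); (93, Bio, 8); (93, Chem, 8); (93, Law, 4); (93, Phys, 6)

INNER JOIN keeps only pairs where the ON condition holds.
Matching on t1.class_id >= t2.class_id. A NULL in a compared column never satisfies the condition.
Matched pairs: 14.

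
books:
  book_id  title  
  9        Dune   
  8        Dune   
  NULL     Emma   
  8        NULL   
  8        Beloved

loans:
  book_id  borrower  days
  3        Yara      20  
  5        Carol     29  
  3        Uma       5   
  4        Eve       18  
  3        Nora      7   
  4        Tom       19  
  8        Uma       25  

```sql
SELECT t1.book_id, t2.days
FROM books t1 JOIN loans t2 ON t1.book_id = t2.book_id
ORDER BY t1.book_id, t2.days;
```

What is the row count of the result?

INNER JOIN keeps only pairs where the ON condition holds.
Matching on t1.book_id = t2.book_id. A NULL in a compared column never satisfies the condition.
Matched pairs: 3.
Total: 3 rows.

3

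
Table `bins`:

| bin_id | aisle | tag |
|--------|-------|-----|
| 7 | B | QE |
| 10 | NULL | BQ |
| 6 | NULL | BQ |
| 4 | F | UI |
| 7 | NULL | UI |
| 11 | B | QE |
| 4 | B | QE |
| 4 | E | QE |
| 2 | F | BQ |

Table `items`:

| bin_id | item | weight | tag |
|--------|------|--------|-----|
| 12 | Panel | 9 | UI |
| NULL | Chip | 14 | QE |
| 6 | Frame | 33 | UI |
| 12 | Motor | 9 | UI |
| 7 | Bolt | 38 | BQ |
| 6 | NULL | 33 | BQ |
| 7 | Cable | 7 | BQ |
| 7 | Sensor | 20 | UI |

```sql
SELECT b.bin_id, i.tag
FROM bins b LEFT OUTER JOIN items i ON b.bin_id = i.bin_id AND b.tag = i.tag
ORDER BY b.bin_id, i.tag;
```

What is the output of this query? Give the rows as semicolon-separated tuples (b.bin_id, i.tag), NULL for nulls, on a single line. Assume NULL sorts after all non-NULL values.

(2, NULL); (4, NULL); (4, NULL); (4, NULL); (6, BQ); (7, UI); (7, NULL); (10, NULL); (11, NULL)

LEFT JOIN keeps every row from `bins`; unmatched rows get NULL for `items`'s columns.
Matching on b.bin_id = i.bin_id AND b.tag = i.tag. A NULL in a compared column never satisfies the condition.
- b[0] bin_id=7, tag=QE → no match; kept with NULLs on the i side.
- b[1] bin_id=10, tag=BQ → no match; kept with NULLs on the i side.
- b[2] bin_id=6, tag=BQ → 1 match(es) in i → 1 row(s).
- b[3] bin_id=4, tag=UI → no match; kept with NULLs on the i side.
- b[4] bin_id=7, tag=UI → 1 match(es) in i → 1 row(s).
- b[5] bin_id=11, tag=QE → no match; kept with NULLs on the i side.
- b[6] bin_id=4, tag=QE → no match; kept with NULLs on the i side.
- b[7] bin_id=4, tag=QE → no match; kept with NULLs on the i side.
- b[8] bin_id=2, tag=BQ → no match; kept with NULLs on the i side.
After projecting and ordering:
b.bin_id | i.tag
2 | NULL
4 | NULL
4 | NULL
4 | NULL
6 | BQ
7 | UI
7 | NULL
10 | NULL
11 | NULL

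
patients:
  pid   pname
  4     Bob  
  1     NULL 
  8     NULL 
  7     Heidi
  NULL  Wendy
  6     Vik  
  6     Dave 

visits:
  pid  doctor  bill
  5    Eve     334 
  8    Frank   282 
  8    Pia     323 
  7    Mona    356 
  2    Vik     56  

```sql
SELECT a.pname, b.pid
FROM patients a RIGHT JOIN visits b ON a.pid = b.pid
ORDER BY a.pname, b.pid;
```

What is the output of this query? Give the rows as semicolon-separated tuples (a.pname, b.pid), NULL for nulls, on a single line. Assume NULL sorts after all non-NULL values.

RIGHT JOIN keeps every row from `visits`; unmatched rows get NULL for `patients`'s columns.
Matching on a.pid = b.pid. A NULL in a compared column never satisfies the condition.
Matched pairs: 3; unmatched b rows kept: 2.

(Heidi, 7); (NULL, 2); (NULL, 5); (NULL, 8); (NULL, 8)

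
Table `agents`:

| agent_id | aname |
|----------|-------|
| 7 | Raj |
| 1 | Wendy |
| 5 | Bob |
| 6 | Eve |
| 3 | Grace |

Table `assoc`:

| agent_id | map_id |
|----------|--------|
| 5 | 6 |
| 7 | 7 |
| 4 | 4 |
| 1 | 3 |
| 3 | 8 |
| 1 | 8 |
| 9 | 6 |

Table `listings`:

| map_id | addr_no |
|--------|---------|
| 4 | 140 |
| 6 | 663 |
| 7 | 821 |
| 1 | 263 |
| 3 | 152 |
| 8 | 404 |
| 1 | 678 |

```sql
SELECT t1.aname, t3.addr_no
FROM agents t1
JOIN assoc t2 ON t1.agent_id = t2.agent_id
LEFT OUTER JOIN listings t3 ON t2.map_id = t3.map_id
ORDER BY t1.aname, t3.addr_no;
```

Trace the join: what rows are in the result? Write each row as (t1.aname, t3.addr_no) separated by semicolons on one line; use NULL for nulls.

Evaluate left to right. First `agents t1 INNER JOIN assoc t2` on agent_id: 5 row(s).
Then LEFT JOIN `listings t3` on map_id: each of those 5 rows is kept; rows whose t2.map_id has no match in t3 get NULL for t3's columns.

(Bob, 663); (Grace, 404); (Raj, 821); (Wendy, 152); (Wendy, 404)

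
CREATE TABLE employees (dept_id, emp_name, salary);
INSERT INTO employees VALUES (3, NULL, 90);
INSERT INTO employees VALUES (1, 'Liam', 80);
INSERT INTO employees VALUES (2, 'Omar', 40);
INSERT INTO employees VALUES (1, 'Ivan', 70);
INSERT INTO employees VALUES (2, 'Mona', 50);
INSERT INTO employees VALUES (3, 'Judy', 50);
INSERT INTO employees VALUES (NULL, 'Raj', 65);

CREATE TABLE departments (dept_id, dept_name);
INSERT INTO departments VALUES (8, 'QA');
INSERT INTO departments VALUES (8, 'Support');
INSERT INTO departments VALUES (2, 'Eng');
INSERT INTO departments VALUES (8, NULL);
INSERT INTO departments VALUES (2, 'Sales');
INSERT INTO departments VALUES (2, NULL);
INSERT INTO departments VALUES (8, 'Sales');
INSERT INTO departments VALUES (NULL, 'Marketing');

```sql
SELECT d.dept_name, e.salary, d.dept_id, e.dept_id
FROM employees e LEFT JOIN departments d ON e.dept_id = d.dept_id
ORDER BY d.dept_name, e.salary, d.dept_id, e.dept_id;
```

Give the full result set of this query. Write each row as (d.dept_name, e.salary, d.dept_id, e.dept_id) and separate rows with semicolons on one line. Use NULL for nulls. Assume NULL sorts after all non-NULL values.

LEFT JOIN keeps every row from `employees`; unmatched rows get NULL for `departments`'s columns.
Matching on e.dept_id = d.dept_id. A NULL in a compared column never satisfies the condition.
- e row (dept_id=3): no match → kept, d columns NULL.
- e row (dept_id=1): no match → kept, d columns NULL.
- e row (dept_id=2): matches 3 d row(s) → 3 output row(s).
- e row (dept_id=1): no match → kept, d columns NULL.
- e row (dept_id=2): matches 3 d row(s) → 3 output row(s).
- e row (dept_id=3): no match → kept, d columns NULL.
- e row (dept_id=NULL): no match → kept, d columns NULL.

(Eng, 40, 2, 2); (Eng, 50, 2, 2); (Sales, 40, 2, 2); (Sales, 50, 2, 2); (NULL, 40, 2, 2); (NULL, 50, 2, 2); (NULL, 50, NULL, 3); (NULL, 65, NULL, NULL); (NULL, 70, NULL, 1); (NULL, 80, NULL, 1); (NULL, 90, NULL, 3)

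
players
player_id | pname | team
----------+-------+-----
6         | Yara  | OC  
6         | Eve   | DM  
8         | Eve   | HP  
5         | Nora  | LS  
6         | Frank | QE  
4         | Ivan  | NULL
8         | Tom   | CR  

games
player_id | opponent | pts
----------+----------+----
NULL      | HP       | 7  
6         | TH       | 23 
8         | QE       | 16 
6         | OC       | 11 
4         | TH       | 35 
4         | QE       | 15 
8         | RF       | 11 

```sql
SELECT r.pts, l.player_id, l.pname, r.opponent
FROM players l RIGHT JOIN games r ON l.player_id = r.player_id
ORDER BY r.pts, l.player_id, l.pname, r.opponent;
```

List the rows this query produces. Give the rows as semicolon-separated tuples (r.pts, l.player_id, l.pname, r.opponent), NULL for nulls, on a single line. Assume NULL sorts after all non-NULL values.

RIGHT JOIN keeps every row from `games`; unmatched rows get NULL for `players`'s columns.
Matching on l.player_id = r.player_id. A NULL in a compared column never satisfies the condition.
- l row (player_id=6): matches 2 r row(s) → 2 output row(s).
- l row (player_id=6): matches 2 r row(s) → 2 output row(s).
- l row (player_id=8): matches 2 r row(s) → 2 output row(s).
- l row (player_id=5): no match.
- l row (player_id=6): matches 2 r row(s) → 2 output row(s).
- l row (player_id=4): matches 2 r row(s) → 2 output row(s).
- l row (player_id=8): matches 2 r row(s) → 2 output row(s).
- plus 1 unmatched r row(s), each kept with NULL l columns.

(7, NULL, NULL, HP); (11, 6, Eve, OC); (11, 6, Frank, OC); (11, 6, Yara, OC); (11, 8, Eve, RF); (11, 8, Tom, RF); (15, 4, Ivan, QE); (16, 8, Eve, QE); (16, 8, Tom, QE); (23, 6, Eve, TH); (23, 6, Frank, TH); (23, 6, Yara, TH); (35, 4, Ivan, TH)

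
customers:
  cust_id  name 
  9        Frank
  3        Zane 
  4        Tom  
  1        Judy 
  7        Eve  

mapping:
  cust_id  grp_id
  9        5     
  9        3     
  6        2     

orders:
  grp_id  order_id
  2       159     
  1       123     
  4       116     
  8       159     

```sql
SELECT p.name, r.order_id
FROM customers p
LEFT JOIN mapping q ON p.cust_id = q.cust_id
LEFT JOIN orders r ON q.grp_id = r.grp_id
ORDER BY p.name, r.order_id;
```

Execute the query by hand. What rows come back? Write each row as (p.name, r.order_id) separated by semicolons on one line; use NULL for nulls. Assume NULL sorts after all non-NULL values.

Evaluate left to right. First `customers p LEFT JOIN mapping q` on cust_id: 6 row(s).
Then LEFT JOIN `orders r` on grp_id: each of those 6 rows is kept; rows whose q.grp_id has no match in r get NULL for r's columns.

(Eve, NULL); (Frank, NULL); (Frank, NULL); (Judy, NULL); (Tom, NULL); (Zane, NULL)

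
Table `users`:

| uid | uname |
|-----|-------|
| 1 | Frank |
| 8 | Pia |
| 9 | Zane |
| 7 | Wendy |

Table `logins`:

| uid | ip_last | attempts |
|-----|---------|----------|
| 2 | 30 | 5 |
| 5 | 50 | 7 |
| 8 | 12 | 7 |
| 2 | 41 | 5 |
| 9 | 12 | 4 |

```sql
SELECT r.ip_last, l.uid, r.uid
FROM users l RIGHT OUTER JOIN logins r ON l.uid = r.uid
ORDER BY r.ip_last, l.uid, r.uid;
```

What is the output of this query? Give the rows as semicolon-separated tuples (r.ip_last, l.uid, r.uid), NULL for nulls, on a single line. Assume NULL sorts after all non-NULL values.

(12, 8, 8); (12, 9, 9); (30, NULL, 2); (41, NULL, 2); (50, NULL, 5)

RIGHT JOIN keeps every row from `logins`; unmatched rows get NULL for `users`'s columns.
Matching on l.uid = r.uid.
- l[0] uid=1 → no match.
- l[1] uid=8 → 1 match(es) in r → 1 row(s).
- l[2] uid=9 → 1 match(es) in r → 1 row(s).
- l[3] uid=7 → no match.
- 3 r row(s) had no l match → kept, l columns NULL.
After projecting and ordering:
r.ip_last | l.uid | r.uid
12 | 8 | 8
12 | 9 | 9
30 | NULL | 2
41 | NULL | 2
50 | NULL | 5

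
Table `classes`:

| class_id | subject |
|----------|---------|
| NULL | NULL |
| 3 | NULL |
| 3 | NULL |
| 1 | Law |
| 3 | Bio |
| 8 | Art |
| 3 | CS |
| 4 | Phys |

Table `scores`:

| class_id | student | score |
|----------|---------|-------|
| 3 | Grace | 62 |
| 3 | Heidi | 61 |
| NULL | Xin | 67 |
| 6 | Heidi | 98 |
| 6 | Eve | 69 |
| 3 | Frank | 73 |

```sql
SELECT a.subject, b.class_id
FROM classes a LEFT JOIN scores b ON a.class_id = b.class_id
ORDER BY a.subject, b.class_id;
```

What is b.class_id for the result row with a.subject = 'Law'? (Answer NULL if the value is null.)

NULL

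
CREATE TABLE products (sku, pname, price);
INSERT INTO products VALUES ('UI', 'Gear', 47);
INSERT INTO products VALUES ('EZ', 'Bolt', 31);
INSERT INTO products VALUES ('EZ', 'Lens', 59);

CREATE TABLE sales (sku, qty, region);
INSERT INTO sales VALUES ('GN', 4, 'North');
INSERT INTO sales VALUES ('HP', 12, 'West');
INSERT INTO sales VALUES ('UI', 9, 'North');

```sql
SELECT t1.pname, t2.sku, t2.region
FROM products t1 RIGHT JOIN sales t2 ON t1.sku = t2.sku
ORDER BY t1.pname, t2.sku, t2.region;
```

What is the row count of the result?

RIGHT JOIN keeps every row from `sales`; unmatched rows get NULL for `products`'s columns.
Matching on t1.sku = t2.sku.
Matched pairs: 1; unmatched t2 rows kept: 2.
Total: 1 matched + 2 padded = 3 rows.

3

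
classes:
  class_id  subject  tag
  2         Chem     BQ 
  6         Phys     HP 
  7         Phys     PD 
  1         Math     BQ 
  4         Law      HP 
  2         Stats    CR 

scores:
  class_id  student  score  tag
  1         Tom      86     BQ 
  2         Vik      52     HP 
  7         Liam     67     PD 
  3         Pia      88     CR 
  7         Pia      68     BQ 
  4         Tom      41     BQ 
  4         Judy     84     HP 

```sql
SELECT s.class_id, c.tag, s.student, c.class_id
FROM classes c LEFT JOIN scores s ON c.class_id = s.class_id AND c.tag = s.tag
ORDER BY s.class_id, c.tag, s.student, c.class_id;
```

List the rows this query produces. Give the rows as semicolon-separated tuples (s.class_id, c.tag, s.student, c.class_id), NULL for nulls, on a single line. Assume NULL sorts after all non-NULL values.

(1, BQ, Tom, 1); (4, HP, Judy, 4); (7, PD, Liam, 7); (NULL, BQ, NULL, 2); (NULL, CR, NULL, 2); (NULL, HP, NULL, 6)

LEFT JOIN keeps every row from `classes`; unmatched rows get NULL for `scores`'s columns.
Matching on c.class_id = s.class_id AND c.tag = s.tag.
Matched pairs: 3; unmatched c rows kept: 3.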